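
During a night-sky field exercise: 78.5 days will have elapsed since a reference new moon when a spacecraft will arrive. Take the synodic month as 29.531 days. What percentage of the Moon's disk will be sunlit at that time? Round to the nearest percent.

Reduce mod P: 78.5 − 2×29.531 = 19.44 d into the current lunation.
Phase angle: θ = 360°·(19.44 d)/(29.531 d) = 237.0°.
Illuminated fraction = (1 − cos 237.0°)/2 = (1 − (-0.545))/2 ≈ 0.773, so 77%.

77%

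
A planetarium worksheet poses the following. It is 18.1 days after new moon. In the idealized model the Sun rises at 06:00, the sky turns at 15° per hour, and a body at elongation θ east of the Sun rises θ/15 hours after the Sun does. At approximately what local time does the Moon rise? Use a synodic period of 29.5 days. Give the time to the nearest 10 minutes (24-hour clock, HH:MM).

20:40

The Moon has covered 18.1/29.5 of its cycle, so θ ≈ 360° × 18.1/29.5 = 220.9°.
At 15° of sky rotation per hour, 220.9° corresponds to a 14.73 h lag.
06:00 + 14.725 h ≈ 20:44 → 20:40 to the nearest ten minutes.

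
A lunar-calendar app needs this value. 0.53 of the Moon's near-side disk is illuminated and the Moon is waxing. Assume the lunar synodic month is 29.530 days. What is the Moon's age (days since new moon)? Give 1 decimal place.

7.7 days

cos θ = 1 − 2f = -0.060, giving a principal value of 93.4°.
The Moon is waxing (0°–180°), so θ = 93.4° directly.
That fraction of the synodic month is 93.4/360 × 29.530 d ≈ 7.66 d.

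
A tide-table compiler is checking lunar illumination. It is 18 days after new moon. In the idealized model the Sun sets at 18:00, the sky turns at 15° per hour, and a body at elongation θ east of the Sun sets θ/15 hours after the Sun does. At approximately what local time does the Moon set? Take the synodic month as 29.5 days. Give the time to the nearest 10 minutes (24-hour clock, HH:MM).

08:40

Phase angle: θ = 360°·(18 d)/(29.5 d) = 219.7°.
Delay after the Sun = 219.7° / (15°/h) ≈ 14.64 h.
18:00 + 14.644 h ≈ 08:39 → 08:40 to the nearest ten minutes.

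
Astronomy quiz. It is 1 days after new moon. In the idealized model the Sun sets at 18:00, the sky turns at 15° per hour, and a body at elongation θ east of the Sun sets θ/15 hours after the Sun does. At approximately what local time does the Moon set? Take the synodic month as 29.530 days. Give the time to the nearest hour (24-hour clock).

Elongation θ = 360° × 1/29.530 ≈ 12.2°.
At 15° of sky rotation per hour, 12.2° corresponds to a 0.81 h lag.
18:00 + 0.81 h ≈ 18:49 → 19:00 to the nearest hour.

19:00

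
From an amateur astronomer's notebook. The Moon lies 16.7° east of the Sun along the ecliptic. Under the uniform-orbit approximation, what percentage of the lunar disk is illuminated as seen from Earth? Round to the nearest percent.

2%

f = (1 − cos 16.7°)/2 = (1 − 0.958)/2 ≈ 0.021, i.e. 2%.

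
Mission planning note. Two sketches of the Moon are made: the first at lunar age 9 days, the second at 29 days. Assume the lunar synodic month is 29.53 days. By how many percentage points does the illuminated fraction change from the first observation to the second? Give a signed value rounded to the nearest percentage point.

θ₁ = 360° × 9/29.53 = 109.7°, f₁ = (1 − cos θ₁)/2 = 0.669.
θ₂ = 360° × 29/29.53 = 353.5°, f₂ = (1 − cos θ₂)/2 = 0.003.
Change = f₂ − f₁ = -0.666 → -67 percentage points.

-67 percentage points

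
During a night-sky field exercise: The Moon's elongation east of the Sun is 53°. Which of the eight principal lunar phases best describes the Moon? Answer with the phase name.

The waxing crescent sector spans roughly 22°–68°; 53° falls inside it.

waxing crescent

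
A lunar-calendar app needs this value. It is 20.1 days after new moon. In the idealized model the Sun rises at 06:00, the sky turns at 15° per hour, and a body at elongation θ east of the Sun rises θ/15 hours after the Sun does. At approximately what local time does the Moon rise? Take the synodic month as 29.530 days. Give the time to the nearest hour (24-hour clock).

Phase angle: θ = 360°·(20.1 d)/(29.530 d) = 245.0°.
The Moon trails the Sun by θ/15 = 245.0/15 ≈ 16.34 hours.
06:00 + 16.34 h ≈ 22:20 → 22:00 to the nearest hour.

22:00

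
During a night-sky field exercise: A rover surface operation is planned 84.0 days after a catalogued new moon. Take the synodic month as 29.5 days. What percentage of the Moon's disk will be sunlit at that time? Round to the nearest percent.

21%

84.0/29.5 = 2.847 lunations, so 2 complete cycles and 25.00 d into the next.
Phase angle: θ = 360°·(25.00 d)/(29.5 d) = 305.1°.
cos 305.1° = 0.575, so f = (1 − 0.575)/2 = 0.213, so 21%.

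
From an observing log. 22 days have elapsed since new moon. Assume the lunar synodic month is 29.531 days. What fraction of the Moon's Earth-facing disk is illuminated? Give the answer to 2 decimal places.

0.52

Phase angle: θ = 360°·(22 d)/(29.531 d) = 268.2°.
With cos θ = (-0.032), the lit fraction is (1 − (-0.032))/2 ≈ 0.516.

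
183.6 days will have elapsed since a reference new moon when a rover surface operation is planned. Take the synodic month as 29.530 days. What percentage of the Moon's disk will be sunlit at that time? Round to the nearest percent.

183.6/29.530 = 6.217 lunations, so 6 complete cycles and 6.42 d into the next.
Phase angle: θ = 360°·(6.42 d)/(29.530 d) = 78.3°.
With cos θ = 0.203, the lit fraction is (1 − 0.203)/2 ≈ 0.398, so 40%.

40%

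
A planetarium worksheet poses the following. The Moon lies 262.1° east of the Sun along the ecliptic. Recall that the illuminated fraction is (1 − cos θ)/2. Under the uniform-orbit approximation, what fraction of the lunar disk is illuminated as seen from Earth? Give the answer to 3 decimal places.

Half-versine of 262.1°: (1 − (-0.137))/2 = 0.569.

0.569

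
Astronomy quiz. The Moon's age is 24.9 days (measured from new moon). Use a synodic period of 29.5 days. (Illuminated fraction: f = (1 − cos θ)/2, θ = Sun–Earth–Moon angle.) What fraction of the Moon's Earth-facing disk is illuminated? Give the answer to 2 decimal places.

0.22

The Moon has covered 24.9/29.5 of its cycle, so θ ≈ 360° × 24.9/29.5 = 303.9°.
With cos θ = 0.557, the lit fraction is (1 − 0.557)/2 ≈ 0.221.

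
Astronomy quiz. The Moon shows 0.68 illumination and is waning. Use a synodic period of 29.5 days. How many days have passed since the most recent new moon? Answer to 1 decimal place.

20.4 days

cos θ = 1 − 2f = -0.360, giving a principal value of 111.1°.
Waning ⇒ past full, so θ = 360° − 111.1° = 248.9°.
At 360°/29.5 d per day, 248.9° corresponds to 20.40 days.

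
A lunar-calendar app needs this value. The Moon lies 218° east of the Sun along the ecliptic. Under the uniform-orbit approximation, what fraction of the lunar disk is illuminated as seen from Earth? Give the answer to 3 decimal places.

Half-versine of 218°: (1 − (-0.788))/2 = 0.894.

0.894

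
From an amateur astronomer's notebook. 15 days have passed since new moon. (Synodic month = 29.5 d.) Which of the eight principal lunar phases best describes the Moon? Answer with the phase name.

θ ≈ 360° × 15/29.5 = 183°, which falls in the full moon sector.

full moon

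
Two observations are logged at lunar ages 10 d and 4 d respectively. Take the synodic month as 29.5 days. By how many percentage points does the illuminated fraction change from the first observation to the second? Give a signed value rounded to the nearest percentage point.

-59 percentage points

First observation: θ = 360°·10/29.5 = 122.0°, so f = 0.765.
Second observation: θ = 48.8°, f = 0.171.
Δf = 0.171 − 0.765 = -0.594, i.e. -59 pp.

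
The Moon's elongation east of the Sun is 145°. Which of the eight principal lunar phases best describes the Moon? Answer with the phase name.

waxing gibbous

145° lies in the waxing gibbous sector of the 8-phase cycle.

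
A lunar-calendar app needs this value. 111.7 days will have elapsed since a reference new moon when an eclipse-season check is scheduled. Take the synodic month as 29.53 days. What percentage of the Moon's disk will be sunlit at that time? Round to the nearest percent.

40%

111.7 d spans 3 complete synodic months (3 × 29.53 = 88.59 d) plus 23.11 d.
Phase angle: θ = 360°·(23.11 d)/(29.53 d) = 281.7°.
With cos θ = 0.203, the lit fraction is (1 − 0.203)/2 ≈ 0.398, so 40%.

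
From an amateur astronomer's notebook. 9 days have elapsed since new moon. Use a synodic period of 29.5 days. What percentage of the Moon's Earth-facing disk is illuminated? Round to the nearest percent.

67%

Elongation θ = 360° × 9/29.5 ≈ 109.8°.
cos 109.8° = (-0.339), so f = (1 − (-0.339))/2 = 0.670, so 67%.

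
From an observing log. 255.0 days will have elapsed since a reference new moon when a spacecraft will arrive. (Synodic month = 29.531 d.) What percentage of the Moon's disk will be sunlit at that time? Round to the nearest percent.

Reduce mod P: 255.0 − 8×29.531 = 18.75 d into the current lunation.
Elongation θ = 360° × 18.75/29.531 ≈ 228.6°.
With cos θ = (-0.661), the lit fraction is (1 − (-0.661))/2 ≈ 0.831, so 83%.

83%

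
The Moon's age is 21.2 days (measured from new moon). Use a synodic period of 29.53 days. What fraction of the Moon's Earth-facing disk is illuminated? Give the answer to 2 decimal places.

Elongation θ = 360° × 21.2/29.53 ≈ 258.4°.
cos 258.4° = (-0.200), so f = (1 − (-0.200))/2 = 0.600.

0.60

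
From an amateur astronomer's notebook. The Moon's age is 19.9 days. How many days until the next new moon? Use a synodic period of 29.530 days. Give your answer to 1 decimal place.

One full lunation from the last new moon is 29.530 d; remaining = 29.530 − 19.9 = 9.630 d.

9.6 days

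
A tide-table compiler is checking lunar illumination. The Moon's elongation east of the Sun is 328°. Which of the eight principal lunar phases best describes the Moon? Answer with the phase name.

waning crescent

328° lies in the waning crescent sector of the 8-phase cycle.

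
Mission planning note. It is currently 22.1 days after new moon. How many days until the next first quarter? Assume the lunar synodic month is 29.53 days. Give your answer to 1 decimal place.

14.8 days

First quarter is 0.25 of the way through the cycle: age 0.25 × 29.53 = 7.383 d.
Already past this cycle's first quarter; the next is at 7.383 + 29.53 = 36.913 d, so 36.913 − 22.1 = 14.812 days.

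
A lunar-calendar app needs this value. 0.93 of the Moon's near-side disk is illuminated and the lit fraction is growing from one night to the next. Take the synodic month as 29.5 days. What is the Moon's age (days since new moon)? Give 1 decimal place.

From f = (1 − cos θ)/2: cos θ = 1 − 2×0.93 = -0.860; arccos → 149.3°.
Before full moon the principal value applies: θ = 149.3°.
Age = 29.5 × 149.3°/360° ≈ 12.24 days.

12.2 days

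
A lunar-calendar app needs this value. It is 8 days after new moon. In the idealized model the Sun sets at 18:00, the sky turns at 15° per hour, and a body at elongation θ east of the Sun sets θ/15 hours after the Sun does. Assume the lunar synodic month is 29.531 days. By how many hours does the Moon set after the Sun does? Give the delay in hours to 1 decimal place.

Elongation θ = 360° × 8/29.531 ≈ 97.5°.
Delay after the Sun = 97.5° / (15°/h) ≈ 6.50 h.
So the Moon sets 6.50 h after the Sun.

6.5 h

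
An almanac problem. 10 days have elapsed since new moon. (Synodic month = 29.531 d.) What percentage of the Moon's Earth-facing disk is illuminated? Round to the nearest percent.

Phase angle: θ = 360°·(10 d)/(29.531 d) = 121.9°.
cos 121.9° = (-0.529), so f = (1 − (-0.529))/2 = 0.764, so 76%.

76%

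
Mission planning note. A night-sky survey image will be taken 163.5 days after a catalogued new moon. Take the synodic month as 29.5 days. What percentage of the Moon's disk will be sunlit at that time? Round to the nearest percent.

98%

163.5 d spans 5 complete synodic months (5 × 29.5 = 147.50 d) plus 16.00 d.
Phase angle: θ = 360°·(16.00 d)/(29.5 d) = 195.3°.
With cos θ = (-0.965), the lit fraction is (1 − (-0.965))/2 ≈ 0.982, so 98%.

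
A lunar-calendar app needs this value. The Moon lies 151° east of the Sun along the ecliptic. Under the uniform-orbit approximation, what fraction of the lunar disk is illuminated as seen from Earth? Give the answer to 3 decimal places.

0.937

Half-versine of 151°: (1 − (-0.875))/2 = 0.937.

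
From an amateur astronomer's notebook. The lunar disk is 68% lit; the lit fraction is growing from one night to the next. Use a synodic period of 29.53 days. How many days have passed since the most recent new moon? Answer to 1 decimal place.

9.1 days

cos θ = 1 − 2f = -0.360, giving a principal value of 111.1°.
The Moon is waxing (0°–180°), so θ = 111.1° directly.
That fraction of the synodic month is 111.1/360 × 29.53 d ≈ 9.11 d.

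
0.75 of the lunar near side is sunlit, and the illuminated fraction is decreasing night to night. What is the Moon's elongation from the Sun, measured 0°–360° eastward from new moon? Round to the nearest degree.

240°

Invert f = (1 − cos θ)/2 to get cos θ = 1 − 2(0.75) = -0.500, hence θ₀ = arccos -0.500 = 120.0°.
A waning Moon lies in 180°–360°, so θ = 360° − 120.0° = 240.0°.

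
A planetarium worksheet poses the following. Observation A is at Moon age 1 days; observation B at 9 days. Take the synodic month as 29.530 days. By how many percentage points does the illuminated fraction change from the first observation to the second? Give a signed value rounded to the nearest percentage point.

+66 pp

First observation: θ = 360°·1/29.530 = 12.2°, so f = 0.011.
Second observation: θ = 109.7°, f = 0.669.
Δf = 0.669 − 0.011 = +0.657, i.e. +66 pp.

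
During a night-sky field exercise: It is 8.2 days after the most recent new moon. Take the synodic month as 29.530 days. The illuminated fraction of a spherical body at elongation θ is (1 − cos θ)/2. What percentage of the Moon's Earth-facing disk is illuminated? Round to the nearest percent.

59%

The Moon has covered 8.2/29.530 of its cycle, so θ ≈ 360° × 8.2/29.530 = 100.0°.
With cos θ = (-0.173), the lit fraction is (1 − (-0.173))/2 ≈ 0.587, so 59%.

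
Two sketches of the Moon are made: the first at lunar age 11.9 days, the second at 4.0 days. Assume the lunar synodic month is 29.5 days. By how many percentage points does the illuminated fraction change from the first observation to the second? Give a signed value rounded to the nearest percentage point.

θ₁ = 360° × 11.9/29.5 = 145.2°, f₁ = (1 − cos θ₁)/2 = 0.911.
θ₂ = 360° × 4.0/29.5 = 48.8°, f₂ = (1 − cos θ₂)/2 = 0.171.
Change = f₂ − f₁ = -0.740 → -74 percentage points.

-74 percentage points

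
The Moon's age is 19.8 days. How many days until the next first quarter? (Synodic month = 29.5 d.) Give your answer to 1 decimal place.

First quarter is 0.25 of the way through the cycle: age 0.25 × 29.5 = 7.375 d.
This lunation's first quarter (7.375 d) has passed, so add one period: 36.875 − 19.8 = 17.075 days.

17.1 days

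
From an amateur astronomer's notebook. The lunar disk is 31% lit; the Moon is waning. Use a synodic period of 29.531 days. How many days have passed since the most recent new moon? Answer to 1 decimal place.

24.0 days

From f = (1 − cos θ)/2: cos θ = 1 − 2×0.31 = 0.380; arccos → 67.7°.
Waning ⇒ past full, so θ = 360° − 67.7° = 292.3°.
Age = 29.531 × 292.3°/360° ≈ 23.98 days.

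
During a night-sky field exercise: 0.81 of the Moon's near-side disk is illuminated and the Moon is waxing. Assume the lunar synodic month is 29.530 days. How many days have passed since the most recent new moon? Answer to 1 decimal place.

10.5 days

cos θ = 1 − 2f = -0.620, giving a principal value of 128.3°.
Before full moon the principal value applies: θ = 128.3°.
Age = 29.530 × 128.3°/360° ≈ 10.53 days.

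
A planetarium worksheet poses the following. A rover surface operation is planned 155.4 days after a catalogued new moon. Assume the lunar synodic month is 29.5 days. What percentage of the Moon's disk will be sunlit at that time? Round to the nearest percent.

56%

Reduce mod P: 155.4 − 5×29.5 = 7.90 d into the current lunation.
Phase angle: θ = 360°·(7.90 d)/(29.5 d) = 96.4°.
With cos θ = (-0.112), the lit fraction is (1 − (-0.112))/2 ≈ 0.556, so 56%.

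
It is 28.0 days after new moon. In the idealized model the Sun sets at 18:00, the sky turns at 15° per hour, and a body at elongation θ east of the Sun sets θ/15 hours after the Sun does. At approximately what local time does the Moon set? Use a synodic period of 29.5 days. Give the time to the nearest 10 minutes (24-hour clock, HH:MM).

16:50

The Moon has covered 28.0/29.5 of its cycle, so θ ≈ 360° × 28.0/29.5 = 341.7°.
Delay after the Sun = 341.7° / (15°/h) ≈ 22.78 h.
18:00 + 22.780 h ≈ 16:47 → 16:50 to the nearest ten minutes.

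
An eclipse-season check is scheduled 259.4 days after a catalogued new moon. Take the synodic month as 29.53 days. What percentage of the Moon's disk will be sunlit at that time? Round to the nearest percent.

259.4 d spans 8 complete synodic months (8 × 29.53 = 236.24 d) plus 23.16 d.
Phase angle: θ = 360°·(23.16 d)/(29.53 d) = 282.3°.
cos 282.3° = 0.214, so f = (1 − 0.214)/2 = 0.393, so 39%.

39%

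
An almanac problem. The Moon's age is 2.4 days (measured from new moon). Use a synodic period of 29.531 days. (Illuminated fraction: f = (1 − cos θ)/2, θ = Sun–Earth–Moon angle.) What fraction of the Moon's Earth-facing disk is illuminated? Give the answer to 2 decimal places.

0.06

Elongation θ = 360° × 2.4/29.531 ≈ 29.3°.
cos 29.3° = 0.872, so f = (1 − 0.872)/2 = 0.064.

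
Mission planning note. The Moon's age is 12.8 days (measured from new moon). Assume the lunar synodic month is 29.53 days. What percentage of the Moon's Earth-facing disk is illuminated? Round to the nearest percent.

Elongation θ = 360° × 12.8/29.53 ≈ 156.0°.
With cos θ = (-0.914), the lit fraction is (1 − (-0.914))/2 ≈ 0.957, so 96%.

96%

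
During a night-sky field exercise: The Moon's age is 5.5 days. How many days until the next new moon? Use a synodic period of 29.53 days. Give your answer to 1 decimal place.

24.0 days

One full lunation from the last new moon is 29.53 d; remaining = 29.53 − 5.5 = 24.030 d.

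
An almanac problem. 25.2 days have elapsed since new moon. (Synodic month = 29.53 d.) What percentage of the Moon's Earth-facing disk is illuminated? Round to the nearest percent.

20%

Phase angle: θ = 360°·(25.2 d)/(29.53 d) = 307.2°.
With cos θ = 0.605, the lit fraction is (1 − 0.605)/2 ≈ 0.198, so 20%.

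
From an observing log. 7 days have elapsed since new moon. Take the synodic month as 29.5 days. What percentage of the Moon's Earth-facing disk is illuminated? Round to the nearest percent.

46%

The Moon has covered 7/29.5 of its cycle, so θ ≈ 360° × 7/29.5 = 85.4°.
With cos θ = 0.080, the lit fraction is (1 − 0.080)/2 ≈ 0.460, so 46%.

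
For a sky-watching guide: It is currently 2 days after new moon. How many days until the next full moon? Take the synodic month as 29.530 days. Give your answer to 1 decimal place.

Full moon occurs at elongation 180°, i.e. at age 29.530 × 180/360 = 14.765 d.
That is 14.765 − 2 = 12.765 days ahead.

12.8 days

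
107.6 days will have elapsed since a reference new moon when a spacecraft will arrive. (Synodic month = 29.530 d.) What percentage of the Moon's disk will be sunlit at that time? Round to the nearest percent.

107.6/29.530 = 3.644 lunations, so 3 complete cycles and 19.01 d into the next.
Elongation θ = 360° × 19.01/29.530 ≈ 231.8°.
With cos θ = (-0.619), the lit fraction is (1 − (-0.619))/2 ≈ 0.810, so 81%.

81%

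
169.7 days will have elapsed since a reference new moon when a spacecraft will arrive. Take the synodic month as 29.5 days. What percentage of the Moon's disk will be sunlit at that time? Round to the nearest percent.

169.7 d spans 5 complete synodic months (5 × 29.5 = 147.50 d) plus 22.20 d.
Elongation θ = 360° × 22.20/29.5 ≈ 270.9°.
With cos θ = 0.016, the lit fraction is (1 − 0.016)/2 ≈ 0.492, so 49%.

49%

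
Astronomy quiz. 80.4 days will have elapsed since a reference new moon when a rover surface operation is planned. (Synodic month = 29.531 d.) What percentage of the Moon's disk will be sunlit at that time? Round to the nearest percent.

Reduce mod P: 80.4 − 2×29.531 = 21.34 d into the current lunation.
Elongation θ = 360° × 21.34/29.531 ≈ 260.1°.
With cos θ = (-0.172), the lit fraction is (1 − (-0.172))/2 ≈ 0.586, so 59%.

59%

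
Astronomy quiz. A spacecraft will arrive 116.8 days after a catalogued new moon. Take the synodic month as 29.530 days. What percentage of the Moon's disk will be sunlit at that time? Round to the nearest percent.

Reduce mod P: 116.8 − 3×29.530 = 28.21 d into the current lunation.
Phase angle: θ = 360°·(28.21 d)/(29.530 d) = 343.9°.
Illuminated fraction = (1 − cos 343.9°)/2 = (1 − 0.961)/2 ≈ 0.020, so 2%.

2%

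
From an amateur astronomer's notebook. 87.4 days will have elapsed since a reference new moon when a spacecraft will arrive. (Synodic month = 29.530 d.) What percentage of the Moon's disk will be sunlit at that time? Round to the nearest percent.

87.4 d spans 2 complete synodic months (2 × 29.530 = 59.06 d) plus 28.34 d.
The Moon has covered 28.34/29.530 of its cycle, so θ ≈ 360° × 28.34/29.530 = 345.5°.
Illuminated fraction = (1 − cos 345.5°)/2 = (1 − 0.968)/2 ≈ 0.016, so 2%.

2%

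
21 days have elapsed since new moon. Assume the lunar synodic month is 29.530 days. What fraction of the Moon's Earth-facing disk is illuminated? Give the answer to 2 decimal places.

0.62

Phase angle: θ = 360°·(21 d)/(29.530 d) = 256.0°.
cos 256.0° = (-0.242), so f = (1 − (-0.242))/2 = 0.621.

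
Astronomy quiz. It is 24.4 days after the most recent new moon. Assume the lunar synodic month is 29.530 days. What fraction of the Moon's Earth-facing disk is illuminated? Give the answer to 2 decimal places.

Phase angle: θ = 360°·(24.4 d)/(29.530 d) = 297.5°.
cos 297.5° = 0.461, so f = (1 − 0.461)/2 = 0.269.

0.27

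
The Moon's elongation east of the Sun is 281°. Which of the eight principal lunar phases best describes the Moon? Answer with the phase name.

last quarter

The last quarter sector spans roughly 248°–292°; 281° falls inside it.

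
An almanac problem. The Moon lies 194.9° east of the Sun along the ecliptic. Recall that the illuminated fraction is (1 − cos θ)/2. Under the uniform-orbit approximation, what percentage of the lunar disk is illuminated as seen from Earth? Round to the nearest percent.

98%

cos 194.9° = (-0.966), so f = (1 − (-0.966))/2 = 0.983, i.e. 98%.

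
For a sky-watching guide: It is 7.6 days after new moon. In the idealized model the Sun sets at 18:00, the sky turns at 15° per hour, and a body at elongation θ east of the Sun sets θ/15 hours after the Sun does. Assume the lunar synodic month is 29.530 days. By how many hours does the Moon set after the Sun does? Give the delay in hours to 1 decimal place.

6.2 h

Phase angle: θ = 360°·(7.6 d)/(29.530 d) = 92.7°.
Delay after the Sun = 92.7° / (15°/h) ≈ 6.18 h.
So the Moon sets 6.18 h after the Sun.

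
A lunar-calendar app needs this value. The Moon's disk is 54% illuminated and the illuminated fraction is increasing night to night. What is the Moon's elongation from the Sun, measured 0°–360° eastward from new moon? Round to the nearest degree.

95°

cos θ = 1 − 2f = -0.080, giving a principal value of 94.6°.
The Moon is waxing (0°–180°), so θ = 94.6° directly.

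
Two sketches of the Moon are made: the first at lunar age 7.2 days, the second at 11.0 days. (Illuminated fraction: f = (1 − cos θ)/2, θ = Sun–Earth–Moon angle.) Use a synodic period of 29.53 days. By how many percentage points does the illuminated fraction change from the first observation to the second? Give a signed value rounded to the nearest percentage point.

First observation: θ = 360°·7.2/29.53 = 87.8°, so f = 0.481.
Second observation: θ = 134.1°, f = 0.848.
Δf = 0.848 − 0.481 = +0.367, i.e. +37 pp.

+37 percentage points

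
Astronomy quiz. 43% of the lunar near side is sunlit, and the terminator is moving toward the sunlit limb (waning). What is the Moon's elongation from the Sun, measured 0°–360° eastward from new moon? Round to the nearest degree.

278°

cos θ = 1 − 2f = 0.140, giving a principal value of 82.0°.
Since the Moon is past full (waning), take the reflex angle: θ = 360° − 82.0° = 278.0°.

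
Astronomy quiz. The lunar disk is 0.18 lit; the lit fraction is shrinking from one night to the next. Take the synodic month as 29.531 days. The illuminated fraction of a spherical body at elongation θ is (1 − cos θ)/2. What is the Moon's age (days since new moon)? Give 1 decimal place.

cos θ = 1 − 2f = 0.640, giving a principal value of 50.2°.
A waning Moon lies in 180°–360°, so θ = 360° − 50.2° = 309.8°.
That fraction of the synodic month is 309.8/360 × 29.531 d ≈ 25.41 d.

25.4 days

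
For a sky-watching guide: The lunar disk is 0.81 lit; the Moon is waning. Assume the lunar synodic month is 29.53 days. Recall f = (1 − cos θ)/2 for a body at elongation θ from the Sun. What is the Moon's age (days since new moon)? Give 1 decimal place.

19.0 days

Invert f = (1 − cos θ)/2 to get cos θ = 1 − 2(0.81) = -0.620, hence θ₀ = arccos -0.620 = 128.3°.
Since the Moon is past full (waning), take the reflex angle: θ = 360° − 128.3° = 231.7°.
Age = 29.53 × 231.7°/360° ≈ 19.00 days.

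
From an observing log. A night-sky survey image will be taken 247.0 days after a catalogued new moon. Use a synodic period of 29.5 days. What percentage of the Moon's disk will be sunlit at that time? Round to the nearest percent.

247.0 d spans 8 complete synodic months (8 × 29.5 = 236.00 d) plus 11.00 d.
Phase angle: θ = 360°·(11.00 d)/(29.5 d) = 134.2°.
cos 134.2° = (-0.698), so f = (1 − (-0.698))/2 = 0.849, so 85%.

85%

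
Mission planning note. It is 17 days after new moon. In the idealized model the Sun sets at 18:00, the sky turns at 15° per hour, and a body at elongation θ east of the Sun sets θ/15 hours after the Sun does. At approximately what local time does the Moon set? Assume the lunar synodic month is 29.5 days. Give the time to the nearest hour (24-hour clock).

08:00

Phase angle: θ = 360°·(17 d)/(29.5 d) = 207.5°.
At 15° of sky rotation per hour, 207.5° corresponds to a 13.83 h lag.
18:00 + 13.83 h ≈ 07:50 → 08:00 to the nearest hour.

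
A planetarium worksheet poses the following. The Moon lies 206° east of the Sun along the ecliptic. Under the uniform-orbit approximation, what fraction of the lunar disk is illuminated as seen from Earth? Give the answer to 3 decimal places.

Half-versine of 206°: (1 − (-0.899))/2 = 0.949.

0.949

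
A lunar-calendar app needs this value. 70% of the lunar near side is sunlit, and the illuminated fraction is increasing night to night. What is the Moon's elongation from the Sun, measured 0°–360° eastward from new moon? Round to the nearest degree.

114°

cos θ = 1 − 2f = -0.400, giving a principal value of 113.6°.
Waxing ⇒ before full, so θ = 113.6°.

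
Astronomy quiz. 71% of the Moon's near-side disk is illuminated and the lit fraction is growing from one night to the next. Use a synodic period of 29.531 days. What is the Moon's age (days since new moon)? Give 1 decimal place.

9.4 days

From f = (1 − cos θ)/2: cos θ = 1 − 2×0.71 = -0.420; arccos → 114.8°.
The Moon is waxing (0°–180°), so θ = 114.8° directly.
At 360°/29.531 d per day, 114.8° corresponds to 9.42 days.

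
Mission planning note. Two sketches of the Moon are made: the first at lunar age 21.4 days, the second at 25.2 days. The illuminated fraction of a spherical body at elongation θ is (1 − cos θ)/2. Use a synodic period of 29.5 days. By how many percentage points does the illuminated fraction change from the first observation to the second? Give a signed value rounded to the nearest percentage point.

-38 pp

θ₁ = 360° × 21.4/29.5 = 261.2°, f₁ = (1 − cos θ₁)/2 = 0.577.
θ₂ = 360° × 25.2/29.5 = 307.5°, f₂ = (1 − cos θ₂)/2 = 0.195.
Change = f₂ − f₁ = -0.381 → -38 percentage points.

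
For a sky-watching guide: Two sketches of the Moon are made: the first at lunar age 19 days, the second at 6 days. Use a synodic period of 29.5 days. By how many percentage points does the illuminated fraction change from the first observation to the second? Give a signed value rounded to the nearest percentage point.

First observation: θ = 360°·19/29.5 = 231.9°, so f = 0.809.
Second observation: θ = 73.2°, f = 0.356.
Δf = 0.356 − 0.809 = -0.453, i.e. -45 pp.

-45 percentage points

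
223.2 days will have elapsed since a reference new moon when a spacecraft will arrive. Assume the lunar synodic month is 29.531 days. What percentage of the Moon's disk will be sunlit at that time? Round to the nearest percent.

Reduce mod P: 223.2 − 7×29.531 = 16.48 d into the current lunation.
Phase angle: θ = 360°·(16.48 d)/(29.531 d) = 200.9°.
With cos θ = (-0.934), the lit fraction is (1 − (-0.934))/2 ≈ 0.967, so 97%.

97%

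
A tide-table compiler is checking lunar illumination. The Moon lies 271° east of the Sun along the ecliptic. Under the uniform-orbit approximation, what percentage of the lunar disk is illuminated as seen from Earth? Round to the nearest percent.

49%

cos 271° = 0.017, so f = (1 − 0.017)/2 = 0.491, i.e. 49%.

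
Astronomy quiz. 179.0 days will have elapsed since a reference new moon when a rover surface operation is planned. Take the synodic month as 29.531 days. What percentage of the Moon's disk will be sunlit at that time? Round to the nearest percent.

4%

179.0 d spans 6 complete synodic months (6 × 29.531 = 177.19 d) plus 1.81 d.
Phase angle: θ = 360°·(1.81 d)/(29.531 d) = 22.1°.
cos 22.1° = 0.926, so f = (1 − 0.926)/2 = 0.037, so 4%.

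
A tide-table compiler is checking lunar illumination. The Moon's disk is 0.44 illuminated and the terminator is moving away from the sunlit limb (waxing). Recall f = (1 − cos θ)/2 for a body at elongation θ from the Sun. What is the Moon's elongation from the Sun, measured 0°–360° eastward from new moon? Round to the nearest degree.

Invert f = (1 − cos θ)/2 to get cos θ = 1 − 2(0.44) = 0.120, hence θ₀ = arccos 0.120 = 83.1°.
The Moon is waxing (0°–180°), so θ = 83.1° directly.

83°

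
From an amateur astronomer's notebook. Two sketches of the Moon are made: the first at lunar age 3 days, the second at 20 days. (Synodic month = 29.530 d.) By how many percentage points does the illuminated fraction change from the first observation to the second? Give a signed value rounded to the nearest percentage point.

First observation: θ = 360°·3/29.530 = 36.6°, so f = 0.098.
Second observation: θ = 243.8°, f = 0.721.
Δf = 0.721 − 0.098 = +0.622, i.e. +62 pp.

+62 percentage points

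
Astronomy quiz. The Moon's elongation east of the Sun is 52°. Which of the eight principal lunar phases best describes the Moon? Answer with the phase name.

waxing crescent

52° lies in the waxing crescent sector of the 8-phase cycle.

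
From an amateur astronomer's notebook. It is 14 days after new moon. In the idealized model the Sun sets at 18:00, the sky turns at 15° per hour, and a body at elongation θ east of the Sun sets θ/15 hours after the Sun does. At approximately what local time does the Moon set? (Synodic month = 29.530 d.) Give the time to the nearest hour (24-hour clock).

05:00

The Moon has covered 14/29.530 of its cycle, so θ ≈ 360° × 14/29.530 = 170.7°.
At 15° of sky rotation per hour, 170.7° corresponds to a 11.38 h lag.
18:00 + 11.38 h ≈ 05:23 → 05:00 to the nearest hour.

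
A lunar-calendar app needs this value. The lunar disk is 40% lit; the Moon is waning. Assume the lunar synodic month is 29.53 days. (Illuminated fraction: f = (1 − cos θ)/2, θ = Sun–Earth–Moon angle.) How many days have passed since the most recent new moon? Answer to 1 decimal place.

23.1 days

From f = (1 − cos θ)/2: cos θ = 1 − 2×0.40 = 0.200; arccos → 78.5°.
Waning ⇒ past full, so θ = 360° − 78.5° = 281.5°.
That fraction of the synodic month is 281.5/360 × 29.53 d ≈ 23.09 d.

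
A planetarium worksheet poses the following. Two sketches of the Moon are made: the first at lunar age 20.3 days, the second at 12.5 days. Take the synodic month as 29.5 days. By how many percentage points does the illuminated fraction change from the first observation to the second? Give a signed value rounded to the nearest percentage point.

+25 pp

First observation: θ = 360°·20.3/29.5 = 247.7°, so f = 0.689.
Second observation: θ = 152.5°, f = 0.944.
Δf = 0.944 − 0.689 = +0.254, i.e. +25 pp.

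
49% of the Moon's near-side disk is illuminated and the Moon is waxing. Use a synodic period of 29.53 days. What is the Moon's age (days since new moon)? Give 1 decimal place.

7.3 days

From f = (1 − cos θ)/2: cos θ = 1 − 2×0.49 = 0.020; arccos → 88.9°.
The Moon is waxing (0°–180°), so θ = 88.9° directly.
At 360°/29.53 d per day, 88.9° corresponds to 7.29 days.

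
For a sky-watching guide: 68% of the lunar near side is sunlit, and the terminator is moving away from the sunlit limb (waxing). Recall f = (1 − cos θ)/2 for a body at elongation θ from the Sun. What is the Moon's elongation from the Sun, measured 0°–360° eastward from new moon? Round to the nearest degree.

111°

Invert f = (1 − cos θ)/2 to get cos θ = 1 − 2(0.68) = -0.360, hence θ₀ = arccos -0.360 = 111.1°.
Before full moon the principal value applies: θ = 111.1°.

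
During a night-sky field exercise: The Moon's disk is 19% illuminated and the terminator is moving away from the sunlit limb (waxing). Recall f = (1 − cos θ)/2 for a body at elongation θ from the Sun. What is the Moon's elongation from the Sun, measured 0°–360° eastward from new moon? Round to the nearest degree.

Invert f = (1 − cos θ)/2 to get cos θ = 1 − 2(0.19) = 0.620, hence θ₀ = arccos 0.620 = 51.7°.
Waxing ⇒ before full, so θ = 51.7°.

52°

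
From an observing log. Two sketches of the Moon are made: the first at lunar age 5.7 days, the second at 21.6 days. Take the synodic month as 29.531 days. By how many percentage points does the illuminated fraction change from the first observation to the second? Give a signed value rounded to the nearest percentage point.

θ₁ = 360° × 5.7/29.531 = 69.5°, f₁ = (1 − cos θ₁)/2 = 0.325.
θ₂ = 360° × 21.6/29.531 = 263.3°, f₂ = (1 − cos θ₂)/2 = 0.558.
Change = f₂ − f₁ = +0.233 → +23 percentage points.

+23 pp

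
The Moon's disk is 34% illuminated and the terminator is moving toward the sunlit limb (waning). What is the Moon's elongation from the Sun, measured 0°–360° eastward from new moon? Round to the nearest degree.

289°

cos θ = 1 − 2f = 0.320, giving a principal value of 71.3°.
Since the Moon is past full (waning), take the reflex angle: θ = 360° − 71.3° = 288.7°.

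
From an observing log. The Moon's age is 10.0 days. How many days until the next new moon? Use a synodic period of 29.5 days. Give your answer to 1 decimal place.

One full lunation from the last new moon is 29.5 d; remaining = 29.5 − 10.0 = 19.500 d.

19.5 days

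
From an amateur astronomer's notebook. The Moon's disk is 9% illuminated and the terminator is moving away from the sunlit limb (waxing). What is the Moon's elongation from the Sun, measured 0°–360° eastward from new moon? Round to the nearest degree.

Invert f = (1 − cos θ)/2 to get cos θ = 1 − 2(0.09) = 0.820, hence θ₀ = arccos 0.820 = 34.9°.
Before full moon the principal value applies: θ = 34.9°.

35°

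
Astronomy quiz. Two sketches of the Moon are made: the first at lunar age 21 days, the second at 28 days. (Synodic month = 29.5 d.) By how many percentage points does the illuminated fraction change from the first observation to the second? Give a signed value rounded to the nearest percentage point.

First observation: θ = 360°·21/29.5 = 256.3°, so f = 0.619.
Second observation: θ = 341.7°, f = 0.025.
Δf = 0.025 − 0.619 = -0.593, i.e. -59 pp.

-59 percentage points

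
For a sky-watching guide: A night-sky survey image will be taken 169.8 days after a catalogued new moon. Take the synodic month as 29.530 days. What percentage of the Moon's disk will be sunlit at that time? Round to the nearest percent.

50%

169.8/29.530 = 5.750 lunations, so 5 complete cycles and 22.15 d into the next.
Phase angle: θ = 360°·(22.15 d)/(29.530 d) = 270.0°.
With cos θ = 0.001, the lit fraction is (1 − 0.001)/2 ≈ 0.500, so 50%.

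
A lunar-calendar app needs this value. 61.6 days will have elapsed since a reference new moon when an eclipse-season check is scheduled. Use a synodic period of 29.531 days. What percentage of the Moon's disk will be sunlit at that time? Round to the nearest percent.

7%

61.6 d spans 2 complete synodic months (2 × 29.531 = 59.06 d) plus 2.54 d.
Elongation θ = 360° × 2.54/29.531 ≈ 30.9°.
With cos θ = 0.858, the lit fraction is (1 − 0.858)/2 ≈ 0.071, so 7%.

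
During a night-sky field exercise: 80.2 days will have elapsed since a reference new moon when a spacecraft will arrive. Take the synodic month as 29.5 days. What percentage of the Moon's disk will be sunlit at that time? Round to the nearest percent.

Reduce mod P: 80.2 − 2×29.5 = 21.20 d into the current lunation.
Elongation θ = 360° × 21.20/29.5 ≈ 258.7°.
With cos θ = (-0.196), the lit fraction is (1 − (-0.196))/2 ≈ 0.598, so 60%.

60%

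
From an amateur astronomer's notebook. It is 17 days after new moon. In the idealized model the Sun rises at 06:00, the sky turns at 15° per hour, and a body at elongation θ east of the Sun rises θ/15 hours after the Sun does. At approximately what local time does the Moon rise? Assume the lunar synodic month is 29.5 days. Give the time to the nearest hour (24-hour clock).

20:00

The Moon has covered 17/29.5 of its cycle, so θ ≈ 360° × 17/29.5 = 207.5°.
At 15° of sky rotation per hour, 207.5° corresponds to a 13.83 h lag.
06:00 + 13.83 h ≈ 19:50 → 20:00 to the nearest hour.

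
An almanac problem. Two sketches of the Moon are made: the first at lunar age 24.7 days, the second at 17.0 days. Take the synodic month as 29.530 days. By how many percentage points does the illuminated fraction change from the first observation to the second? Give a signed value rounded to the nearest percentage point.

+70 pp

θ₁ = 360° × 24.7/29.530 = 301.1°, f₁ = (1 − cos θ₁)/2 = 0.242.
θ₂ = 360° × 17.0/29.530 = 207.2°, f₂ = (1 − cos θ₂)/2 = 0.945.
Change = f₂ − f₁ = +0.703 → +70 percentage points.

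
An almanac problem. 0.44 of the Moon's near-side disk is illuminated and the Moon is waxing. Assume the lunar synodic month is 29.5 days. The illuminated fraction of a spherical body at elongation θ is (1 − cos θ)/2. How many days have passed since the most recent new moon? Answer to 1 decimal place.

cos θ = 1 − 2f = 0.120, giving a principal value of 83.1°.
Waxing ⇒ before full, so θ = 83.1°.
That fraction of the synodic month is 83.1/360 × 29.5 d ≈ 6.81 d.

6.8 days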